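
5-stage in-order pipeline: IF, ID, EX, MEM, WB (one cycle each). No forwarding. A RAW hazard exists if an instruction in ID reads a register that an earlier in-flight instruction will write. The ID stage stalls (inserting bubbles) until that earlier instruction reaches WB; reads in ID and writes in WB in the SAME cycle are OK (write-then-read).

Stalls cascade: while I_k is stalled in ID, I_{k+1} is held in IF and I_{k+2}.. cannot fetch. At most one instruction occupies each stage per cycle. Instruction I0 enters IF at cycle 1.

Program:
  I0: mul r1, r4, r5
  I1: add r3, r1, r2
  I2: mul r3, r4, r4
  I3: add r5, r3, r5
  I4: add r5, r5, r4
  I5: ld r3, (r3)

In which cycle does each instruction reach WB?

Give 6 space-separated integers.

Answer: 5 8 9 12 15 16

Derivation:
I0 mul r1 <- r4,r5: IF@1 ID@2 stall=0 (-) EX@3 MEM@4 WB@5
I1 add r3 <- r1,r2: IF@2 ID@3 stall=2 (RAW on I0.r1 (WB@5)) EX@6 MEM@7 WB@8
I2 mul r3 <- r4,r4: IF@3 ID@6 stall=0 (-) EX@7 MEM@8 WB@9
I3 add r5 <- r3,r5: IF@6 ID@7 stall=2 (RAW on I2.r3 (WB@9)) EX@10 MEM@11 WB@12
I4 add r5 <- r5,r4: IF@7 ID@10 stall=2 (RAW on I3.r5 (WB@12)) EX@13 MEM@14 WB@15
I5 ld r3 <- r3: IF@10 ID@13 stall=0 (-) EX@14 MEM@15 WB@16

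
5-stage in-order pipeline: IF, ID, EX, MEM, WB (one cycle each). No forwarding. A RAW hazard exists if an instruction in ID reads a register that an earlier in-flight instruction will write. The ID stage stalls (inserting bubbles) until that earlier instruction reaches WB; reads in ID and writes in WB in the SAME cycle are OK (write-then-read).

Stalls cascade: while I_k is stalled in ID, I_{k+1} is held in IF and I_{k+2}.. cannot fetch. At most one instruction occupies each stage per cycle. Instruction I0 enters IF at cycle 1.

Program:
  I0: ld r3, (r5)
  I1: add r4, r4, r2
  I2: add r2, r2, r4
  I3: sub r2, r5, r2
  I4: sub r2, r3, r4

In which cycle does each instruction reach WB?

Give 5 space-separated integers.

I0 ld r3 <- r5: IF@1 ID@2 stall=0 (-) EX@3 MEM@4 WB@5
I1 add r4 <- r4,r2: IF@2 ID@3 stall=0 (-) EX@4 MEM@5 WB@6
I2 add r2 <- r2,r4: IF@3 ID@4 stall=2 (RAW on I1.r4 (WB@6)) EX@7 MEM@8 WB@9
I3 sub r2 <- r5,r2: IF@4 ID@7 stall=2 (RAW on I2.r2 (WB@9)) EX@10 MEM@11 WB@12
I4 sub r2 <- r3,r4: IF@7 ID@10 stall=0 (-) EX@11 MEM@12 WB@13

Answer: 5 6 9 12 13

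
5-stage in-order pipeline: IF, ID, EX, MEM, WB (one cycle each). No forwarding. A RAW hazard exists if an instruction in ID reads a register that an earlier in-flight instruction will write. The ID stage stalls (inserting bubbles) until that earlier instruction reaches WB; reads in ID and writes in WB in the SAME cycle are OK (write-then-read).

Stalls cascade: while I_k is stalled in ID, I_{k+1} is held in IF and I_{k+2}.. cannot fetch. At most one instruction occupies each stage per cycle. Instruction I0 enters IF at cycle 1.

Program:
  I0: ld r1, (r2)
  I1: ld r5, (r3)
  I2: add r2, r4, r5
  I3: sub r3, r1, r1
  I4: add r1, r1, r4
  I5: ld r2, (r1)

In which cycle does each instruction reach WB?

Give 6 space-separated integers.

I0 ld r1 <- r2: IF@1 ID@2 stall=0 (-) EX@3 MEM@4 WB@5
I1 ld r5 <- r3: IF@2 ID@3 stall=0 (-) EX@4 MEM@5 WB@6
I2 add r2 <- r4,r5: IF@3 ID@4 stall=2 (RAW on I1.r5 (WB@6)) EX@7 MEM@8 WB@9
I3 sub r3 <- r1,r1: IF@4 ID@7 stall=0 (-) EX@8 MEM@9 WB@10
I4 add r1 <- r1,r4: IF@7 ID@8 stall=0 (-) EX@9 MEM@10 WB@11
I5 ld r2 <- r1: IF@8 ID@9 stall=2 (RAW on I4.r1 (WB@11)) EX@12 MEM@13 WB@14

Answer: 5 6 9 10 11 14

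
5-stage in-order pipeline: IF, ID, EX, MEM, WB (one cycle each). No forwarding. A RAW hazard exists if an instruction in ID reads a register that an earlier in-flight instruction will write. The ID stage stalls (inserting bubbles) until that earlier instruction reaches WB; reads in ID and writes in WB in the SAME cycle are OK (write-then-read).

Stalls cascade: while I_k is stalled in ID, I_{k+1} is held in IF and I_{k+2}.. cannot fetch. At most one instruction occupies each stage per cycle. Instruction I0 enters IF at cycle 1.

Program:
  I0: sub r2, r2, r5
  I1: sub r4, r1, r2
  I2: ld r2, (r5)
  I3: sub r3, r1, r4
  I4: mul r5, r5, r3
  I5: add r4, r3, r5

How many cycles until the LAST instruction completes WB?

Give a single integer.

Answer: 17

Derivation:
I0 sub r2 <- r2,r5: IF@1 ID@2 stall=0 (-) EX@3 MEM@4 WB@5
I1 sub r4 <- r1,r2: IF@2 ID@3 stall=2 (RAW on I0.r2 (WB@5)) EX@6 MEM@7 WB@8
I2 ld r2 <- r5: IF@3 ID@6 stall=0 (-) EX@7 MEM@8 WB@9
I3 sub r3 <- r1,r4: IF@6 ID@7 stall=1 (RAW on I1.r4 (WB@8)) EX@9 MEM@10 WB@11
I4 mul r5 <- r5,r3: IF@7 ID@9 stall=2 (RAW on I3.r3 (WB@11)) EX@12 MEM@13 WB@14
I5 add r4 <- r3,r5: IF@9 ID@12 stall=2 (RAW on I4.r5 (WB@14)) EX@15 MEM@16 WB@17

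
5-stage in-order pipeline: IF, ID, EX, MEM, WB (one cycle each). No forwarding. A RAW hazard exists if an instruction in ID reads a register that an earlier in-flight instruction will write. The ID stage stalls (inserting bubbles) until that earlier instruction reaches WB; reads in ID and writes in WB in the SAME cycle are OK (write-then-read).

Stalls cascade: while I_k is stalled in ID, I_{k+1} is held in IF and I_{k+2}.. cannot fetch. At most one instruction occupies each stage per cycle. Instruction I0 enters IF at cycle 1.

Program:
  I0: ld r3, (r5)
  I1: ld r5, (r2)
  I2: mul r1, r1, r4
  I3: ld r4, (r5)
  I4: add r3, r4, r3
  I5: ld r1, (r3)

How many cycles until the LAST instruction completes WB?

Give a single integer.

I0 ld r3 <- r5: IF@1 ID@2 stall=0 (-) EX@3 MEM@4 WB@5
I1 ld r5 <- r2: IF@2 ID@3 stall=0 (-) EX@4 MEM@5 WB@6
I2 mul r1 <- r1,r4: IF@3 ID@4 stall=0 (-) EX@5 MEM@6 WB@7
I3 ld r4 <- r5: IF@4 ID@5 stall=1 (RAW on I1.r5 (WB@6)) EX@7 MEM@8 WB@9
I4 add r3 <- r4,r3: IF@5 ID@7 stall=2 (RAW on I3.r4 (WB@9)) EX@10 MEM@11 WB@12
I5 ld r1 <- r3: IF@7 ID@10 stall=2 (RAW on I4.r3 (WB@12)) EX@13 MEM@14 WB@15

Answer: 15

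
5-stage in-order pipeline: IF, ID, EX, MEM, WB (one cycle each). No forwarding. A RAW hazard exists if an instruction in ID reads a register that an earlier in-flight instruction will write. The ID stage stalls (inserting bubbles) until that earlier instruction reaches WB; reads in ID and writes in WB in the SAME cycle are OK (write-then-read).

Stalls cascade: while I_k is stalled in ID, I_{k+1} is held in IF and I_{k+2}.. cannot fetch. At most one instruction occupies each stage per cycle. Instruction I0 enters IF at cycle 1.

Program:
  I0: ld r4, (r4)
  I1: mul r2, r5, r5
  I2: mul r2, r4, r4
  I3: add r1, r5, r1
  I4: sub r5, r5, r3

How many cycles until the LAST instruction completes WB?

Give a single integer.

Answer: 10

Derivation:
I0 ld r4 <- r4: IF@1 ID@2 stall=0 (-) EX@3 MEM@4 WB@5
I1 mul r2 <- r5,r5: IF@2 ID@3 stall=0 (-) EX@4 MEM@5 WB@6
I2 mul r2 <- r4,r4: IF@3 ID@4 stall=1 (RAW on I0.r4 (WB@5)) EX@6 MEM@7 WB@8
I3 add r1 <- r5,r1: IF@4 ID@6 stall=0 (-) EX@7 MEM@8 WB@9
I4 sub r5 <- r5,r3: IF@6 ID@7 stall=0 (-) EX@8 MEM@9 WB@10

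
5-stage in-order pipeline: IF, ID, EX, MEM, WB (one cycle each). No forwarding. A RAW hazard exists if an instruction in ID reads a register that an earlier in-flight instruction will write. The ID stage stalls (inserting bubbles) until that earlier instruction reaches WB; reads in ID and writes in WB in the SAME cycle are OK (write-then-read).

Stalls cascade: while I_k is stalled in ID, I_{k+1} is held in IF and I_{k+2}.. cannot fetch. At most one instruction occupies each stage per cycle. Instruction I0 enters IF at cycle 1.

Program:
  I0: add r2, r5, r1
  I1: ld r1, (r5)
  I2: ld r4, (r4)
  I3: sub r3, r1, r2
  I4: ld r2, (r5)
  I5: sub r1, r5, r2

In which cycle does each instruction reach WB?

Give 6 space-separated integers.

Answer: 5 6 7 9 10 13

Derivation:
I0 add r2 <- r5,r1: IF@1 ID@2 stall=0 (-) EX@3 MEM@4 WB@5
I1 ld r1 <- r5: IF@2 ID@3 stall=0 (-) EX@4 MEM@5 WB@6
I2 ld r4 <- r4: IF@3 ID@4 stall=0 (-) EX@5 MEM@6 WB@7
I3 sub r3 <- r1,r2: IF@4 ID@5 stall=1 (RAW on I1.r1 (WB@6)) EX@7 MEM@8 WB@9
I4 ld r2 <- r5: IF@5 ID@7 stall=0 (-) EX@8 MEM@9 WB@10
I5 sub r1 <- r5,r2: IF@7 ID@8 stall=2 (RAW on I4.r2 (WB@10)) EX@11 MEM@12 WB@13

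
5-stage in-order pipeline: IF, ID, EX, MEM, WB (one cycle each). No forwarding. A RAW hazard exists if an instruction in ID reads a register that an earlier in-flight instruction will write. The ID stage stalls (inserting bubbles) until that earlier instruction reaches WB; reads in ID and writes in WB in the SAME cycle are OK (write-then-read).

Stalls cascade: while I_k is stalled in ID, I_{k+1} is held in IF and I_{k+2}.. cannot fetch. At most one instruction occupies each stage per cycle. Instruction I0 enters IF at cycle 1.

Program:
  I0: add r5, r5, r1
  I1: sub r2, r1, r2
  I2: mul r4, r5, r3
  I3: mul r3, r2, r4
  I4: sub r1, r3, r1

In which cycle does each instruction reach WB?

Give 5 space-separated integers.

Answer: 5 6 8 11 14

Derivation:
I0 add r5 <- r5,r1: IF@1 ID@2 stall=0 (-) EX@3 MEM@4 WB@5
I1 sub r2 <- r1,r2: IF@2 ID@3 stall=0 (-) EX@4 MEM@5 WB@6
I2 mul r4 <- r5,r3: IF@3 ID@4 stall=1 (RAW on I0.r5 (WB@5)) EX@6 MEM@7 WB@8
I3 mul r3 <- r2,r4: IF@4 ID@6 stall=2 (RAW on I2.r4 (WB@8)) EX@9 MEM@10 WB@11
I4 sub r1 <- r3,r1: IF@6 ID@9 stall=2 (RAW on I3.r3 (WB@11)) EX@12 MEM@13 WB@14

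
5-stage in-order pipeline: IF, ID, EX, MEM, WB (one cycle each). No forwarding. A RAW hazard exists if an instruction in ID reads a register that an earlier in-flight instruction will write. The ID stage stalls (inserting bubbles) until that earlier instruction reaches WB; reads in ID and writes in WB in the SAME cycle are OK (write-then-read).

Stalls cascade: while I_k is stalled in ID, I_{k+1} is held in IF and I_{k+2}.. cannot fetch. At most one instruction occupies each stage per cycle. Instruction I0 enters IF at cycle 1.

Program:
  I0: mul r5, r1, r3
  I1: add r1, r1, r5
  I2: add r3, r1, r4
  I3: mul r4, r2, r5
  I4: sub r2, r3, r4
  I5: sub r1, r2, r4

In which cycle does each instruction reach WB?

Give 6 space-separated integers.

Answer: 5 8 11 12 15 18

Derivation:
I0 mul r5 <- r1,r3: IF@1 ID@2 stall=0 (-) EX@3 MEM@4 WB@5
I1 add r1 <- r1,r5: IF@2 ID@3 stall=2 (RAW on I0.r5 (WB@5)) EX@6 MEM@7 WB@8
I2 add r3 <- r1,r4: IF@3 ID@6 stall=2 (RAW on I1.r1 (WB@8)) EX@9 MEM@10 WB@11
I3 mul r4 <- r2,r5: IF@6 ID@9 stall=0 (-) EX@10 MEM@11 WB@12
I4 sub r2 <- r3,r4: IF@9 ID@10 stall=2 (RAW on I3.r4 (WB@12)) EX@13 MEM@14 WB@15
I5 sub r1 <- r2,r4: IF@10 ID@13 stall=2 (RAW on I4.r2 (WB@15)) EX@16 MEM@17 WB@18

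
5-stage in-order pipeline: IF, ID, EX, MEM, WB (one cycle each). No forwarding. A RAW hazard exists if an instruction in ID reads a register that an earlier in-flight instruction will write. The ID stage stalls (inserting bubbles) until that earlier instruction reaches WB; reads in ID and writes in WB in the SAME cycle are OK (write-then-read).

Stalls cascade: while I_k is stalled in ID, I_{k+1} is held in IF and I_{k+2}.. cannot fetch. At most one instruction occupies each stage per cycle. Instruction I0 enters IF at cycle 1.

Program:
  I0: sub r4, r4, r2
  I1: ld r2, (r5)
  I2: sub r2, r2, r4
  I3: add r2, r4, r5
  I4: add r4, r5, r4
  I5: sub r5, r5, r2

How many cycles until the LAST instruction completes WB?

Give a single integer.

Answer: 13

Derivation:
I0 sub r4 <- r4,r2: IF@1 ID@2 stall=0 (-) EX@3 MEM@4 WB@5
I1 ld r2 <- r5: IF@2 ID@3 stall=0 (-) EX@4 MEM@5 WB@6
I2 sub r2 <- r2,r4: IF@3 ID@4 stall=2 (RAW on I1.r2 (WB@6)) EX@7 MEM@8 WB@9
I3 add r2 <- r4,r5: IF@4 ID@7 stall=0 (-) EX@8 MEM@9 WB@10
I4 add r4 <- r5,r4: IF@7 ID@8 stall=0 (-) EX@9 MEM@10 WB@11
I5 sub r5 <- r5,r2: IF@8 ID@9 stall=1 (RAW on I3.r2 (WB@10)) EX@11 MEM@12 WB@13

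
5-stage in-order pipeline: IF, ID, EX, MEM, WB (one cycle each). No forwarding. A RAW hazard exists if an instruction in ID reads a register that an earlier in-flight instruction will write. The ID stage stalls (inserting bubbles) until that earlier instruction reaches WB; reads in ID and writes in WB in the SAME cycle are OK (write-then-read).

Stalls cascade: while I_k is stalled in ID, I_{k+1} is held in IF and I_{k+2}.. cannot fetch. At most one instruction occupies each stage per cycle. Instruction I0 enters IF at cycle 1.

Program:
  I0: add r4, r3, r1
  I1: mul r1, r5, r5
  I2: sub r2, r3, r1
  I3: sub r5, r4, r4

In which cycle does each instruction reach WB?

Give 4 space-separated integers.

Answer: 5 6 9 10

Derivation:
I0 add r4 <- r3,r1: IF@1 ID@2 stall=0 (-) EX@3 MEM@4 WB@5
I1 mul r1 <- r5,r5: IF@2 ID@3 stall=0 (-) EX@4 MEM@5 WB@6
I2 sub r2 <- r3,r1: IF@3 ID@4 stall=2 (RAW on I1.r1 (WB@6)) EX@7 MEM@8 WB@9
I3 sub r5 <- r4,r4: IF@4 ID@7 stall=0 (-) EX@8 MEM@9 WB@10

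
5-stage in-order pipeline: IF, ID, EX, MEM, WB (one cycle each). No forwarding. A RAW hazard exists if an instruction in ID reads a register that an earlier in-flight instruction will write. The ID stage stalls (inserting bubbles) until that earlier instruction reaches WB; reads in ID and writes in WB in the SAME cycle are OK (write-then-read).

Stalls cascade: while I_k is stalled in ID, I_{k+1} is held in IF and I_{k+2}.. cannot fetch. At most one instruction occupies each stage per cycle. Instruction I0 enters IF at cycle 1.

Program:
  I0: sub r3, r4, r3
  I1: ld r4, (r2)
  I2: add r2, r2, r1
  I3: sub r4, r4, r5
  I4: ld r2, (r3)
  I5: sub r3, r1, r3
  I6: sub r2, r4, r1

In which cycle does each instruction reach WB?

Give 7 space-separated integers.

Answer: 5 6 7 9 10 11 12

Derivation:
I0 sub r3 <- r4,r3: IF@1 ID@2 stall=0 (-) EX@3 MEM@4 WB@5
I1 ld r4 <- r2: IF@2 ID@3 stall=0 (-) EX@4 MEM@5 WB@6
I2 add r2 <- r2,r1: IF@3 ID@4 stall=0 (-) EX@5 MEM@6 WB@7
I3 sub r4 <- r4,r5: IF@4 ID@5 stall=1 (RAW on I1.r4 (WB@6)) EX@7 MEM@8 WB@9
I4 ld r2 <- r3: IF@5 ID@7 stall=0 (-) EX@8 MEM@9 WB@10
I5 sub r3 <- r1,r3: IF@7 ID@8 stall=0 (-) EX@9 MEM@10 WB@11
I6 sub r2 <- r4,r1: IF@8 ID@9 stall=0 (-) EX@10 MEM@11 WB@12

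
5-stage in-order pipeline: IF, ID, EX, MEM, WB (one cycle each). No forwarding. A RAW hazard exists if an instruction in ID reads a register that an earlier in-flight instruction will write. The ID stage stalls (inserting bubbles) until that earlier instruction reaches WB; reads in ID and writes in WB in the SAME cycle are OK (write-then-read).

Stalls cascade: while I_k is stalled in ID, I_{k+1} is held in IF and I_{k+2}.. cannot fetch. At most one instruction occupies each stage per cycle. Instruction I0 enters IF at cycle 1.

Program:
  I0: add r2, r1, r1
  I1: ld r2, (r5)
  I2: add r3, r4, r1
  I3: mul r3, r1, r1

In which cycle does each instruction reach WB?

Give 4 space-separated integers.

I0 add r2 <- r1,r1: IF@1 ID@2 stall=0 (-) EX@3 MEM@4 WB@5
I1 ld r2 <- r5: IF@2 ID@3 stall=0 (-) EX@4 MEM@5 WB@6
I2 add r3 <- r4,r1: IF@3 ID@4 stall=0 (-) EX@5 MEM@6 WB@7
I3 mul r3 <- r1,r1: IF@4 ID@5 stall=0 (-) EX@6 MEM@7 WB@8

Answer: 5 6 7 8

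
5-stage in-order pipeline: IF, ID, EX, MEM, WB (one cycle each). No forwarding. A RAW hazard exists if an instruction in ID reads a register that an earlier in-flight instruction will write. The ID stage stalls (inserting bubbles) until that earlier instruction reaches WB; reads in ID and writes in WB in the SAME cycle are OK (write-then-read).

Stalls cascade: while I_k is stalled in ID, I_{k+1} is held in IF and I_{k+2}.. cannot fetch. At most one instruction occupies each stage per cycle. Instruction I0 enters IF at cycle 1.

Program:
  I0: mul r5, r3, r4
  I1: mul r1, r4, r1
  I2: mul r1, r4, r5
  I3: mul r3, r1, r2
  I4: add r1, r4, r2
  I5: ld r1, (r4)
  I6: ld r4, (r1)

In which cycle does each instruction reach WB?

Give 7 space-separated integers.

I0 mul r5 <- r3,r4: IF@1 ID@2 stall=0 (-) EX@3 MEM@4 WB@5
I1 mul r1 <- r4,r1: IF@2 ID@3 stall=0 (-) EX@4 MEM@5 WB@6
I2 mul r1 <- r4,r5: IF@3 ID@4 stall=1 (RAW on I0.r5 (WB@5)) EX@6 MEM@7 WB@8
I3 mul r3 <- r1,r2: IF@4 ID@6 stall=2 (RAW on I2.r1 (WB@8)) EX@9 MEM@10 WB@11
I4 add r1 <- r4,r2: IF@6 ID@9 stall=0 (-) EX@10 MEM@11 WB@12
I5 ld r1 <- r4: IF@9 ID@10 stall=0 (-) EX@11 MEM@12 WB@13
I6 ld r4 <- r1: IF@10 ID@11 stall=2 (RAW on I5.r1 (WB@13)) EX@14 MEM@15 WB@16

Answer: 5 6 8 11 12 13 16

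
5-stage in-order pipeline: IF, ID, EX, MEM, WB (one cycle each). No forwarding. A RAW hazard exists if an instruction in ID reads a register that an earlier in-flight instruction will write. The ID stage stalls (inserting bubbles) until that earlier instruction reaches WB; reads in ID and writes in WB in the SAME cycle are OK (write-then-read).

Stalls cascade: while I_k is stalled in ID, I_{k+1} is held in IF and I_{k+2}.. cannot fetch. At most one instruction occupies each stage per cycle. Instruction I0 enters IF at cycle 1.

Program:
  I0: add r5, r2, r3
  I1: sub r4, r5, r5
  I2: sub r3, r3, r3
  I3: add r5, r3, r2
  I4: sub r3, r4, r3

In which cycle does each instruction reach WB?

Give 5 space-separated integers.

Answer: 5 8 9 12 13

Derivation:
I0 add r5 <- r2,r3: IF@1 ID@2 stall=0 (-) EX@3 MEM@4 WB@5
I1 sub r4 <- r5,r5: IF@2 ID@3 stall=2 (RAW on I0.r5 (WB@5)) EX@6 MEM@7 WB@8
I2 sub r3 <- r3,r3: IF@3 ID@6 stall=0 (-) EX@7 MEM@8 WB@9
I3 add r5 <- r3,r2: IF@6 ID@7 stall=2 (RAW on I2.r3 (WB@9)) EX@10 MEM@11 WB@12
I4 sub r3 <- r4,r3: IF@7 ID@10 stall=0 (-) EX@11 MEM@12 WB@13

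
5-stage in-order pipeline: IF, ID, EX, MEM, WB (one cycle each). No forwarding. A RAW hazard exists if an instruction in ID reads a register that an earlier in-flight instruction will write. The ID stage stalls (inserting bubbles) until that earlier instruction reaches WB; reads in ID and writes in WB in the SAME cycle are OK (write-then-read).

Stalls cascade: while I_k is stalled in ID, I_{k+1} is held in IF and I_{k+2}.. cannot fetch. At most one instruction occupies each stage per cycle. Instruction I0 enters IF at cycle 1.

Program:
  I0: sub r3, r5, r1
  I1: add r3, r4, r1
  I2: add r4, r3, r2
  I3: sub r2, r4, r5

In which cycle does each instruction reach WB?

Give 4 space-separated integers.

Answer: 5 6 9 12

Derivation:
I0 sub r3 <- r5,r1: IF@1 ID@2 stall=0 (-) EX@3 MEM@4 WB@5
I1 add r3 <- r4,r1: IF@2 ID@3 stall=0 (-) EX@4 MEM@5 WB@6
I2 add r4 <- r3,r2: IF@3 ID@4 stall=2 (RAW on I1.r3 (WB@6)) EX@7 MEM@8 WB@9
I3 sub r2 <- r4,r5: IF@4 ID@7 stall=2 (RAW on I2.r4 (WB@9)) EX@10 MEM@11 WB@12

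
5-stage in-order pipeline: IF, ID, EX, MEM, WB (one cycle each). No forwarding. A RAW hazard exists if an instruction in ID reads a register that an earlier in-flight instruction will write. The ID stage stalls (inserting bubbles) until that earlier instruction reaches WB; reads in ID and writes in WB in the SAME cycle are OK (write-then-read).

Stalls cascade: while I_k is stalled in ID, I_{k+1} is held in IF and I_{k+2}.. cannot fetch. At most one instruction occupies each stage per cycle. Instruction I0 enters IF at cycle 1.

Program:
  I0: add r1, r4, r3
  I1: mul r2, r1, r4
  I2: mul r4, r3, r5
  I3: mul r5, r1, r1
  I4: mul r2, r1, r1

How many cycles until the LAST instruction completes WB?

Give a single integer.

I0 add r1 <- r4,r3: IF@1 ID@2 stall=0 (-) EX@3 MEM@4 WB@5
I1 mul r2 <- r1,r4: IF@2 ID@3 stall=2 (RAW on I0.r1 (WB@5)) EX@6 MEM@7 WB@8
I2 mul r4 <- r3,r5: IF@3 ID@6 stall=0 (-) EX@7 MEM@8 WB@9
I3 mul r5 <- r1,r1: IF@6 ID@7 stall=0 (-) EX@8 MEM@9 WB@10
I4 mul r2 <- r1,r1: IF@7 ID@8 stall=0 (-) EX@9 MEM@10 WB@11

Answer: 11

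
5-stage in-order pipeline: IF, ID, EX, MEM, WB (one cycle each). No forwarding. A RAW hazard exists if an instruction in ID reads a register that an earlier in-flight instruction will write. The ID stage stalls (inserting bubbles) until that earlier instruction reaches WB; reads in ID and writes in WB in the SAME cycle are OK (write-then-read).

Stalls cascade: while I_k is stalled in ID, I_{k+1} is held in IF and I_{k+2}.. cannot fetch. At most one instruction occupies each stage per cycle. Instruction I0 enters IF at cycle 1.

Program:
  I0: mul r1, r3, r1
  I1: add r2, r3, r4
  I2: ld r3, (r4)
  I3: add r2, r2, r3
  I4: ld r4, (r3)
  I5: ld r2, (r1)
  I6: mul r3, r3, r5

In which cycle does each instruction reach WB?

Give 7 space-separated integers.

Answer: 5 6 7 10 11 12 13

Derivation:
I0 mul r1 <- r3,r1: IF@1 ID@2 stall=0 (-) EX@3 MEM@4 WB@5
I1 add r2 <- r3,r4: IF@2 ID@3 stall=0 (-) EX@4 MEM@5 WB@6
I2 ld r3 <- r4: IF@3 ID@4 stall=0 (-) EX@5 MEM@6 WB@7
I3 add r2 <- r2,r3: IF@4 ID@5 stall=2 (RAW on I2.r3 (WB@7)) EX@8 MEM@9 WB@10
I4 ld r4 <- r3: IF@5 ID@8 stall=0 (-) EX@9 MEM@10 WB@11
I5 ld r2 <- r1: IF@8 ID@9 stall=0 (-) EX@10 MEM@11 WB@12
I6 mul r3 <- r3,r5: IF@9 ID@10 stall=0 (-) EX@11 MEM@12 WB@13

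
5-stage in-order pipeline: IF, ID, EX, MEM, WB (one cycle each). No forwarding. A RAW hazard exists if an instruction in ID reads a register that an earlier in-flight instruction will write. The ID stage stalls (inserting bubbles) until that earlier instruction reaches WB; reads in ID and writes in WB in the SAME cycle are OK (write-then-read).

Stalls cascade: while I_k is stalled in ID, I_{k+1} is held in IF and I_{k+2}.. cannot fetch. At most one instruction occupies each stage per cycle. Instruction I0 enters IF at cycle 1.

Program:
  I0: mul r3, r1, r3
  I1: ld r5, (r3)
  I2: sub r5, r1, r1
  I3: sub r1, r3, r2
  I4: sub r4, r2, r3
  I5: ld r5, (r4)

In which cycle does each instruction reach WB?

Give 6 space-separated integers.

I0 mul r3 <- r1,r3: IF@1 ID@2 stall=0 (-) EX@3 MEM@4 WB@5
I1 ld r5 <- r3: IF@2 ID@3 stall=2 (RAW on I0.r3 (WB@5)) EX@6 MEM@7 WB@8
I2 sub r5 <- r1,r1: IF@3 ID@6 stall=0 (-) EX@7 MEM@8 WB@9
I3 sub r1 <- r3,r2: IF@6 ID@7 stall=0 (-) EX@8 MEM@9 WB@10
I4 sub r4 <- r2,r3: IF@7 ID@8 stall=0 (-) EX@9 MEM@10 WB@11
I5 ld r5 <- r4: IF@8 ID@9 stall=2 (RAW on I4.r4 (WB@11)) EX@12 MEM@13 WB@14

Answer: 5 8 9 10 11 14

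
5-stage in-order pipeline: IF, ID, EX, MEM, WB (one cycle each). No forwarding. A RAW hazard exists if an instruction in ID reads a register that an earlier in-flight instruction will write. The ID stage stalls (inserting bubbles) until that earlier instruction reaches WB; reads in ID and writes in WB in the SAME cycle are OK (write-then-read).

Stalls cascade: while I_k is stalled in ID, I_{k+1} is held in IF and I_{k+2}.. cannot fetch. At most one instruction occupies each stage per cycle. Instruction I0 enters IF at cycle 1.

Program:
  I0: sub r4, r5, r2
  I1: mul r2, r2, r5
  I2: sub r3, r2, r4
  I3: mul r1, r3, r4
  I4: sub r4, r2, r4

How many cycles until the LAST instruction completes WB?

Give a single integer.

I0 sub r4 <- r5,r2: IF@1 ID@2 stall=0 (-) EX@3 MEM@4 WB@5
I1 mul r2 <- r2,r5: IF@2 ID@3 stall=0 (-) EX@4 MEM@5 WB@6
I2 sub r3 <- r2,r4: IF@3 ID@4 stall=2 (RAW on I1.r2 (WB@6)) EX@7 MEM@8 WB@9
I3 mul r1 <- r3,r4: IF@4 ID@7 stall=2 (RAW on I2.r3 (WB@9)) EX@10 MEM@11 WB@12
I4 sub r4 <- r2,r4: IF@7 ID@10 stall=0 (-) EX@11 MEM@12 WB@13

Answer: 13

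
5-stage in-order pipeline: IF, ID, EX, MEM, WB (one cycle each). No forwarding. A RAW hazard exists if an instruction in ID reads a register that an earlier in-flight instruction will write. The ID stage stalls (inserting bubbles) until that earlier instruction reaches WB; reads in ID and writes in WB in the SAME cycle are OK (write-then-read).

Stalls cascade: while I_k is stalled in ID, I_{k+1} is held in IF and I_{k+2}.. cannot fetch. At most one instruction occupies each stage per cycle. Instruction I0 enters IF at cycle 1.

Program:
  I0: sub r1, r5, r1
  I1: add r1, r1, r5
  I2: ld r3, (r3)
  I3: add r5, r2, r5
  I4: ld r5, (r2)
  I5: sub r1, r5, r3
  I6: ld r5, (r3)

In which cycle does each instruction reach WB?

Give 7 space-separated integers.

Answer: 5 8 9 10 11 14 15

Derivation:
I0 sub r1 <- r5,r1: IF@1 ID@2 stall=0 (-) EX@3 MEM@4 WB@5
I1 add r1 <- r1,r5: IF@2 ID@3 stall=2 (RAW on I0.r1 (WB@5)) EX@6 MEM@7 WB@8
I2 ld r3 <- r3: IF@3 ID@6 stall=0 (-) EX@7 MEM@8 WB@9
I3 add r5 <- r2,r5: IF@6 ID@7 stall=0 (-) EX@8 MEM@9 WB@10
I4 ld r5 <- r2: IF@7 ID@8 stall=0 (-) EX@9 MEM@10 WB@11
I5 sub r1 <- r5,r3: IF@8 ID@9 stall=2 (RAW on I4.r5 (WB@11)) EX@12 MEM@13 WB@14
I6 ld r5 <- r3: IF@9 ID@12 stall=0 (-) EX@13 MEM@14 WB@15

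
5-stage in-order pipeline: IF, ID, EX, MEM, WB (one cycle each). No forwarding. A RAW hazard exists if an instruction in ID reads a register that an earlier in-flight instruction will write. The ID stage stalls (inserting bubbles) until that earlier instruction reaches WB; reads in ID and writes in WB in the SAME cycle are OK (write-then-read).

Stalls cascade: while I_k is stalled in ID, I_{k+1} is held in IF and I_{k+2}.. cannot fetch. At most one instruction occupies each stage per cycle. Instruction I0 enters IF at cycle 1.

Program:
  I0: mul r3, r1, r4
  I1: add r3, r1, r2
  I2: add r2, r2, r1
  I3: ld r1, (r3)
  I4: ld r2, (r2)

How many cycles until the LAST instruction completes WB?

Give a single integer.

Answer: 10

Derivation:
I0 mul r3 <- r1,r4: IF@1 ID@2 stall=0 (-) EX@3 MEM@4 WB@5
I1 add r3 <- r1,r2: IF@2 ID@3 stall=0 (-) EX@4 MEM@5 WB@6
I2 add r2 <- r2,r1: IF@3 ID@4 stall=0 (-) EX@5 MEM@6 WB@7
I3 ld r1 <- r3: IF@4 ID@5 stall=1 (RAW on I1.r3 (WB@6)) EX@7 MEM@8 WB@9
I4 ld r2 <- r2: IF@5 ID@7 stall=0 (-) EX@8 MEM@9 WB@10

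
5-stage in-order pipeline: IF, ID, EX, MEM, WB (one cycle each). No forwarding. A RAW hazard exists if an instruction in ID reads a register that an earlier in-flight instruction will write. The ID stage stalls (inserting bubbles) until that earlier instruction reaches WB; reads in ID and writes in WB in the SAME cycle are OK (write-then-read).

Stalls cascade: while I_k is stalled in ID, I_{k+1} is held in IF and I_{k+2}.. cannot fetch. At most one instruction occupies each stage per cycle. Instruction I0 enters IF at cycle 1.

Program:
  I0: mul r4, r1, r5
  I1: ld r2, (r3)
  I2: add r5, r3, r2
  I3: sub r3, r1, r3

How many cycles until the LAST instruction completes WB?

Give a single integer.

I0 mul r4 <- r1,r5: IF@1 ID@2 stall=0 (-) EX@3 MEM@4 WB@5
I1 ld r2 <- r3: IF@2 ID@3 stall=0 (-) EX@4 MEM@5 WB@6
I2 add r5 <- r3,r2: IF@3 ID@4 stall=2 (RAW on I1.r2 (WB@6)) EX@7 MEM@8 WB@9
I3 sub r3 <- r1,r3: IF@4 ID@7 stall=0 (-) EX@8 MEM@9 WB@10

Answer: 10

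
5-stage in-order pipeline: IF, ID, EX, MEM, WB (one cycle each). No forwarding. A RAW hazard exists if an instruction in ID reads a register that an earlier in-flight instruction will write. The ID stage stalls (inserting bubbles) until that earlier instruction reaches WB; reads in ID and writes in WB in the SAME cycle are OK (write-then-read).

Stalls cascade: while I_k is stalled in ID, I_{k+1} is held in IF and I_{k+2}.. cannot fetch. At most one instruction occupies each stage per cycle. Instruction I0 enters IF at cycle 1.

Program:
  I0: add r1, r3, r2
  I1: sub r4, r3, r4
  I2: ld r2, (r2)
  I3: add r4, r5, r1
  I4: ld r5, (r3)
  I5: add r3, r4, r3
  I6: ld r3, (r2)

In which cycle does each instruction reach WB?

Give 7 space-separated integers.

Answer: 5 6 7 8 9 11 12

Derivation:
I0 add r1 <- r3,r2: IF@1 ID@2 stall=0 (-) EX@3 MEM@4 WB@5
I1 sub r4 <- r3,r4: IF@2 ID@3 stall=0 (-) EX@4 MEM@5 WB@6
I2 ld r2 <- r2: IF@3 ID@4 stall=0 (-) EX@5 MEM@6 WB@7
I3 add r4 <- r5,r1: IF@4 ID@5 stall=0 (-) EX@6 MEM@7 WB@8
I4 ld r5 <- r3: IF@5 ID@6 stall=0 (-) EX@7 MEM@8 WB@9
I5 add r3 <- r4,r3: IF@6 ID@7 stall=1 (RAW on I3.r4 (WB@8)) EX@9 MEM@10 WB@11
I6 ld r3 <- r2: IF@7 ID@9 stall=0 (-) EX@10 MEM@11 WB@12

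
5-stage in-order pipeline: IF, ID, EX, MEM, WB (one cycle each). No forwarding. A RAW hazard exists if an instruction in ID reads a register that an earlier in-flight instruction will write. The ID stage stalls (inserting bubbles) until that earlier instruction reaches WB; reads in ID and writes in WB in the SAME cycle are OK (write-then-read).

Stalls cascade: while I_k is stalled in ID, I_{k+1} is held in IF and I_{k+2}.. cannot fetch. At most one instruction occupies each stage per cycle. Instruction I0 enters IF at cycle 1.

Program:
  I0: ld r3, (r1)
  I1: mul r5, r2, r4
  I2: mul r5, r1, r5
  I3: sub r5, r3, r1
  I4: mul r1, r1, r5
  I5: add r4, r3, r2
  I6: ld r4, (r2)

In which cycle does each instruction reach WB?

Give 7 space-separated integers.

I0 ld r3 <- r1: IF@1 ID@2 stall=0 (-) EX@3 MEM@4 WB@5
I1 mul r5 <- r2,r4: IF@2 ID@3 stall=0 (-) EX@4 MEM@5 WB@6
I2 mul r5 <- r1,r5: IF@3 ID@4 stall=2 (RAW on I1.r5 (WB@6)) EX@7 MEM@8 WB@9
I3 sub r5 <- r3,r1: IF@4 ID@7 stall=0 (-) EX@8 MEM@9 WB@10
I4 mul r1 <- r1,r5: IF@7 ID@8 stall=2 (RAW on I3.r5 (WB@10)) EX@11 MEM@12 WB@13
I5 add r4 <- r3,r2: IF@8 ID@11 stall=0 (-) EX@12 MEM@13 WB@14
I6 ld r4 <- r2: IF@11 ID@12 stall=0 (-) EX@13 MEM@14 WB@15

Answer: 5 6 9 10 13 14 15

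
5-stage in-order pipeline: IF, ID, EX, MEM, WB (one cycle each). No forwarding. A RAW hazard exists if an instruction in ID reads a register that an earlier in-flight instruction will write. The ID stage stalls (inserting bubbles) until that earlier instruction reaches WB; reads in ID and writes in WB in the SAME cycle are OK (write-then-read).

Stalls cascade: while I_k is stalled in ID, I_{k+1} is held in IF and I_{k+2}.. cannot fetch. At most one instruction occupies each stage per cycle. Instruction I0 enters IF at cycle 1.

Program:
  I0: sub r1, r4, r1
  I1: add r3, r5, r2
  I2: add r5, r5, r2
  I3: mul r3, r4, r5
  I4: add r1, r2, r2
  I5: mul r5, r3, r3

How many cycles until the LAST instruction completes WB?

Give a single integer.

I0 sub r1 <- r4,r1: IF@1 ID@2 stall=0 (-) EX@3 MEM@4 WB@5
I1 add r3 <- r5,r2: IF@2 ID@3 stall=0 (-) EX@4 MEM@5 WB@6
I2 add r5 <- r5,r2: IF@3 ID@4 stall=0 (-) EX@5 MEM@6 WB@7
I3 mul r3 <- r4,r5: IF@4 ID@5 stall=2 (RAW on I2.r5 (WB@7)) EX@8 MEM@9 WB@10
I4 add r1 <- r2,r2: IF@5 ID@8 stall=0 (-) EX@9 MEM@10 WB@11
I5 mul r5 <- r3,r3: IF@8 ID@9 stall=1 (RAW on I3.r3 (WB@10)) EX@11 MEM@12 WB@13

Answer: 13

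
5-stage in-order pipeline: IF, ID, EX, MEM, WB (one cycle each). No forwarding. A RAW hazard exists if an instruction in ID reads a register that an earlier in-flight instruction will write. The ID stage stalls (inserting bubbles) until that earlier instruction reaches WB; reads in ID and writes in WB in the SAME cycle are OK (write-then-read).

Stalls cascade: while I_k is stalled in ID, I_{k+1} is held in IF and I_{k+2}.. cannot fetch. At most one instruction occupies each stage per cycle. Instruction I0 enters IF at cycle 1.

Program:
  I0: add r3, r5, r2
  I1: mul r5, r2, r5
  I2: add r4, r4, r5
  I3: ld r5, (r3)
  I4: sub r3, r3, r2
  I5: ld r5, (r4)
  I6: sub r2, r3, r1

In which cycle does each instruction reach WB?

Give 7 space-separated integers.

Answer: 5 6 9 10 11 12 14

Derivation:
I0 add r3 <- r5,r2: IF@1 ID@2 stall=0 (-) EX@3 MEM@4 WB@5
I1 mul r5 <- r2,r5: IF@2 ID@3 stall=0 (-) EX@4 MEM@5 WB@6
I2 add r4 <- r4,r5: IF@3 ID@4 stall=2 (RAW on I1.r5 (WB@6)) EX@7 MEM@8 WB@9
I3 ld r5 <- r3: IF@4 ID@7 stall=0 (-) EX@8 MEM@9 WB@10
I4 sub r3 <- r3,r2: IF@7 ID@8 stall=0 (-) EX@9 MEM@10 WB@11
I5 ld r5 <- r4: IF@8 ID@9 stall=0 (-) EX@10 MEM@11 WB@12
I6 sub r2 <- r3,r1: IF@9 ID@10 stall=1 (RAW on I4.r3 (WB@11)) EX@12 MEM@13 WB@14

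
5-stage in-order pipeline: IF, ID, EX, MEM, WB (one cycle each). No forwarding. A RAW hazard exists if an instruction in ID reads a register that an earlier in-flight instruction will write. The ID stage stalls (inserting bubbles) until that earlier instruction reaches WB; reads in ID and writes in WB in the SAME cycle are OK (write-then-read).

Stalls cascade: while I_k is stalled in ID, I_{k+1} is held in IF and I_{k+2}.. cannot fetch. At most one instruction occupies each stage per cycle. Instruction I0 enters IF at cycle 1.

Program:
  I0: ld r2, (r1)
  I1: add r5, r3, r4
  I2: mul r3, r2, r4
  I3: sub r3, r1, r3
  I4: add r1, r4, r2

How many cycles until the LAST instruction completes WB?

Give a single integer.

Answer: 12

Derivation:
I0 ld r2 <- r1: IF@1 ID@2 stall=0 (-) EX@3 MEM@4 WB@5
I1 add r5 <- r3,r4: IF@2 ID@3 stall=0 (-) EX@4 MEM@5 WB@6
I2 mul r3 <- r2,r4: IF@3 ID@4 stall=1 (RAW on I0.r2 (WB@5)) EX@6 MEM@7 WB@8
I3 sub r3 <- r1,r3: IF@4 ID@6 stall=2 (RAW on I2.r3 (WB@8)) EX@9 MEM@10 WB@11
I4 add r1 <- r4,r2: IF@6 ID@9 stall=0 (-) EX@10 MEM@11 WB@12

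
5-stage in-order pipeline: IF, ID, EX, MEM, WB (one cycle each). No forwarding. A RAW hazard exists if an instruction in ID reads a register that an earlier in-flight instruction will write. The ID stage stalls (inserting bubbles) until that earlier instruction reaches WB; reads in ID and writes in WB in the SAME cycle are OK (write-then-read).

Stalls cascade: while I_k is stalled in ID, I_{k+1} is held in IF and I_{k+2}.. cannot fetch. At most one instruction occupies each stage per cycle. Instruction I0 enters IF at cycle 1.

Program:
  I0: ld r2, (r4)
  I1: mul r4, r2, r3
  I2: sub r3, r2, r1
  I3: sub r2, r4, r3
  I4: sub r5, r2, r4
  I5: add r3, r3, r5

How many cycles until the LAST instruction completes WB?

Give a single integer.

I0 ld r2 <- r4: IF@1 ID@2 stall=0 (-) EX@3 MEM@4 WB@5
I1 mul r4 <- r2,r3: IF@2 ID@3 stall=2 (RAW on I0.r2 (WB@5)) EX@6 MEM@7 WB@8
I2 sub r3 <- r2,r1: IF@3 ID@6 stall=0 (-) EX@7 MEM@8 WB@9
I3 sub r2 <- r4,r3: IF@6 ID@7 stall=2 (RAW on I2.r3 (WB@9)) EX@10 MEM@11 WB@12
I4 sub r5 <- r2,r4: IF@7 ID@10 stall=2 (RAW on I3.r2 (WB@12)) EX@13 MEM@14 WB@15
I5 add r3 <- r3,r5: IF@10 ID@13 stall=2 (RAW on I4.r5 (WB@15)) EX@16 MEM@17 WB@18

Answer: 18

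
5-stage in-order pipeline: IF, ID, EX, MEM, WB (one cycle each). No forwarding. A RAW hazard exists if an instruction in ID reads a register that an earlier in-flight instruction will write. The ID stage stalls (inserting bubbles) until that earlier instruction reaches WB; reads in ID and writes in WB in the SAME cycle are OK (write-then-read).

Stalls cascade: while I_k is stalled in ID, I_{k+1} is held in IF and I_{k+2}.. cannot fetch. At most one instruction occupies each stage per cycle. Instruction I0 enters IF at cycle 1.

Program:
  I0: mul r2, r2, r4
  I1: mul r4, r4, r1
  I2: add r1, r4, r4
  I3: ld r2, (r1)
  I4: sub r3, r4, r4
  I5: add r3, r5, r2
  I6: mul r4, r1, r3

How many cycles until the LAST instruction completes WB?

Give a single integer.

Answer: 18

Derivation:
I0 mul r2 <- r2,r4: IF@1 ID@2 stall=0 (-) EX@3 MEM@4 WB@5
I1 mul r4 <- r4,r1: IF@2 ID@3 stall=0 (-) EX@4 MEM@5 WB@6
I2 add r1 <- r4,r4: IF@3 ID@4 stall=2 (RAW on I1.r4 (WB@6)) EX@7 MEM@8 WB@9
I3 ld r2 <- r1: IF@4 ID@7 stall=2 (RAW on I2.r1 (WB@9)) EX@10 MEM@11 WB@12
I4 sub r3 <- r4,r4: IF@7 ID@10 stall=0 (-) EX@11 MEM@12 WB@13
I5 add r3 <- r5,r2: IF@10 ID@11 stall=1 (RAW on I3.r2 (WB@12)) EX@13 MEM@14 WB@15
I6 mul r4 <- r1,r3: IF@11 ID@13 stall=2 (RAW on I5.r3 (WB@15)) EX@16 MEM@17 WB@18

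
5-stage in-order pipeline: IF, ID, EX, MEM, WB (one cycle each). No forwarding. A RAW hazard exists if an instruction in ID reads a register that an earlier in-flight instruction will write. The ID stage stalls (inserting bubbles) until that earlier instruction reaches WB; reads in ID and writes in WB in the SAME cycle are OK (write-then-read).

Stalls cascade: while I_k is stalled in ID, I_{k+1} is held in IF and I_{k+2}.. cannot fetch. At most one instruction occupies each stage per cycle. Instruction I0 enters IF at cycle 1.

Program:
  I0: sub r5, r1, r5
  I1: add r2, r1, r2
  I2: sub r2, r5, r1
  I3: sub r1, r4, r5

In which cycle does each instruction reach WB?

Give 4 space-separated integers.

Answer: 5 6 8 9

Derivation:
I0 sub r5 <- r1,r5: IF@1 ID@2 stall=0 (-) EX@3 MEM@4 WB@5
I1 add r2 <- r1,r2: IF@2 ID@3 stall=0 (-) EX@4 MEM@5 WB@6
I2 sub r2 <- r5,r1: IF@3 ID@4 stall=1 (RAW on I0.r5 (WB@5)) EX@6 MEM@7 WB@8
I3 sub r1 <- r4,r5: IF@4 ID@6 stall=0 (-) EX@7 MEM@8 WB@9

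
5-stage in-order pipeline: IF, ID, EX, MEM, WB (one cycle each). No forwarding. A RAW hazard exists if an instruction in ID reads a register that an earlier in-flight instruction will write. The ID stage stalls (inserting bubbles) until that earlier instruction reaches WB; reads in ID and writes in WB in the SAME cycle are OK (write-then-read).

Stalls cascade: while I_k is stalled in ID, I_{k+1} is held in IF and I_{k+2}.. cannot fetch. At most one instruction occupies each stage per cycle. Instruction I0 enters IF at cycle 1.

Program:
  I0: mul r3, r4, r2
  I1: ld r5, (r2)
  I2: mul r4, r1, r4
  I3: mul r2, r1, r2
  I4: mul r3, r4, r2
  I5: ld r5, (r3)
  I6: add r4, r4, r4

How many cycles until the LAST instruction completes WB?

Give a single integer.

I0 mul r3 <- r4,r2: IF@1 ID@2 stall=0 (-) EX@3 MEM@4 WB@5
I1 ld r5 <- r2: IF@2 ID@3 stall=0 (-) EX@4 MEM@5 WB@6
I2 mul r4 <- r1,r4: IF@3 ID@4 stall=0 (-) EX@5 MEM@6 WB@7
I3 mul r2 <- r1,r2: IF@4 ID@5 stall=0 (-) EX@6 MEM@7 WB@8
I4 mul r3 <- r4,r2: IF@5 ID@6 stall=2 (RAW on I3.r2 (WB@8)) EX@9 MEM@10 WB@11
I5 ld r5 <- r3: IF@6 ID@9 stall=2 (RAW on I4.r3 (WB@11)) EX@12 MEM@13 WB@14
I6 add r4 <- r4,r4: IF@9 ID@12 stall=0 (-) EX@13 MEM@14 WB@15

Answer: 15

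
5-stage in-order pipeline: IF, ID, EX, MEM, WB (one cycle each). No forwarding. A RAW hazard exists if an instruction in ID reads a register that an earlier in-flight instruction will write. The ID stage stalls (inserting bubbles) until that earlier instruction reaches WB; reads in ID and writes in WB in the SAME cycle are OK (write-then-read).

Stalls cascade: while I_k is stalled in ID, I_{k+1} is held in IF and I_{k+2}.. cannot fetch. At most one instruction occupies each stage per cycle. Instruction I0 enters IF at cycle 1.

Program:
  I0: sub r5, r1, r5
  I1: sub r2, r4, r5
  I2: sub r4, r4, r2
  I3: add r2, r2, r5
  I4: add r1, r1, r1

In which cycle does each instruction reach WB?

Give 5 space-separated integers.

I0 sub r5 <- r1,r5: IF@1 ID@2 stall=0 (-) EX@3 MEM@4 WB@5
I1 sub r2 <- r4,r5: IF@2 ID@3 stall=2 (RAW on I0.r5 (WB@5)) EX@6 MEM@7 WB@8
I2 sub r4 <- r4,r2: IF@3 ID@6 stall=2 (RAW on I1.r2 (WB@8)) EX@9 MEM@10 WB@11
I3 add r2 <- r2,r5: IF@6 ID@9 stall=0 (-) EX@10 MEM@11 WB@12
I4 add r1 <- r1,r1: IF@9 ID@10 stall=0 (-) EX@11 MEM@12 WB@13

Answer: 5 8 11 12 13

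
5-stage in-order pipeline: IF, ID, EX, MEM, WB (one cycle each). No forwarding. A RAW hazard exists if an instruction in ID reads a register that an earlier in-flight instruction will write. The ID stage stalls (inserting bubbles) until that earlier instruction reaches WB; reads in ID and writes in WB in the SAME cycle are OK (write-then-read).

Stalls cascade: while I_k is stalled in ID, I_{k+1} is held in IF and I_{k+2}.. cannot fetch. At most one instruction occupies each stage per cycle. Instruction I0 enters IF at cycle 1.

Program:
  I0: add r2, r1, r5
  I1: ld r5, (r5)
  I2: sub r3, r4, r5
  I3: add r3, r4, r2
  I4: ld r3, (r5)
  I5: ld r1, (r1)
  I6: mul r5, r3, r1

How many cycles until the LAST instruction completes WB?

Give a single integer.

I0 add r2 <- r1,r5: IF@1 ID@2 stall=0 (-) EX@3 MEM@4 WB@5
I1 ld r5 <- r5: IF@2 ID@3 stall=0 (-) EX@4 MEM@5 WB@6
I2 sub r3 <- r4,r5: IF@3 ID@4 stall=2 (RAW on I1.r5 (WB@6)) EX@7 MEM@8 WB@9
I3 add r3 <- r4,r2: IF@4 ID@7 stall=0 (-) EX@8 MEM@9 WB@10
I4 ld r3 <- r5: IF@7 ID@8 stall=0 (-) EX@9 MEM@10 WB@11
I5 ld r1 <- r1: IF@8 ID@9 stall=0 (-) EX@10 MEM@11 WB@12
I6 mul r5 <- r3,r1: IF@9 ID@10 stall=2 (RAW on I5.r1 (WB@12)) EX@13 MEM@14 WB@15

Answer: 15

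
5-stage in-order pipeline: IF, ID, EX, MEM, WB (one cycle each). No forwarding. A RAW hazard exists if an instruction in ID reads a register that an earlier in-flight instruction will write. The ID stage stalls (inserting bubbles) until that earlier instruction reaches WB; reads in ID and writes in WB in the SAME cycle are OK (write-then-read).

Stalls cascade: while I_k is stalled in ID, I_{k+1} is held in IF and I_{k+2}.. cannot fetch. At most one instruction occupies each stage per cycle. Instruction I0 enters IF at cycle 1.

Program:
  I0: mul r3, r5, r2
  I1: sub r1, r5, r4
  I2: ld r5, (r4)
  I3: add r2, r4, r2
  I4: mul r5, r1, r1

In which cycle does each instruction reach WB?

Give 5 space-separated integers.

Answer: 5 6 7 8 9

Derivation:
I0 mul r3 <- r5,r2: IF@1 ID@2 stall=0 (-) EX@3 MEM@4 WB@5
I1 sub r1 <- r5,r4: IF@2 ID@3 stall=0 (-) EX@4 MEM@5 WB@6
I2 ld r5 <- r4: IF@3 ID@4 stall=0 (-) EX@5 MEM@6 WB@7
I3 add r2 <- r4,r2: IF@4 ID@5 stall=0 (-) EX@6 MEM@7 WB@8
I4 mul r5 <- r1,r1: IF@5 ID@6 stall=0 (-) EX@7 MEM@8 WB@9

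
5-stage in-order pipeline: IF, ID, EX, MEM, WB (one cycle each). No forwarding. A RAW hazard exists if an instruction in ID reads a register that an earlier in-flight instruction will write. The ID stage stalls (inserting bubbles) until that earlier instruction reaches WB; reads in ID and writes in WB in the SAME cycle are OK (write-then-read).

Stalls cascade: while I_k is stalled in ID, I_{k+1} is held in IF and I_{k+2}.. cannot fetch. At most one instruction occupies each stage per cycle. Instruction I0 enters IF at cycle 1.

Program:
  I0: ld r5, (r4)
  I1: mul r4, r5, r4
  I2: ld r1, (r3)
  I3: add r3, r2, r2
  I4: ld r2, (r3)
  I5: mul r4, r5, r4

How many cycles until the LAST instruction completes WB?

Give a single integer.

I0 ld r5 <- r4: IF@1 ID@2 stall=0 (-) EX@3 MEM@4 WB@5
I1 mul r4 <- r5,r4: IF@2 ID@3 stall=2 (RAW on I0.r5 (WB@5)) EX@6 MEM@7 WB@8
I2 ld r1 <- r3: IF@3 ID@6 stall=0 (-) EX@7 MEM@8 WB@9
I3 add r3 <- r2,r2: IF@6 ID@7 stall=0 (-) EX@8 MEM@9 WB@10
I4 ld r2 <- r3: IF@7 ID@8 stall=2 (RAW on I3.r3 (WB@10)) EX@11 MEM@12 WB@13
I5 mul r4 <- r5,r4: IF@8 ID@11 stall=0 (-) EX@12 MEM@13 WB@14

Answer: 14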